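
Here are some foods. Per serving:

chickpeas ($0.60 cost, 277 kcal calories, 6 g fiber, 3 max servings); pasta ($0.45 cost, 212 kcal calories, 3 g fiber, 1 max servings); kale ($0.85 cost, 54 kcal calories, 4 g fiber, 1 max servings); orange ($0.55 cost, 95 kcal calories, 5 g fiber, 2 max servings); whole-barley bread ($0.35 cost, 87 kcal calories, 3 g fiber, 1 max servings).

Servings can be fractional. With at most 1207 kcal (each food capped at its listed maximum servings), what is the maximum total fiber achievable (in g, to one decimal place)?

35.6 g

Fiber per kcal: kale 0.07407, orange 0.05263, whole-barley bread 0.03448, chickpeas 0.02166, pasta 0.01415.
Take 1 serving of kale: uses 54 kcal, +4.0 g fiber (running total 4.0 g).
Take 2 servings of orange: uses 190 kcal, +10.0 g fiber (running total 14.0 g).
Take 1 serving of whole-barley bread: uses 87 kcal, +3.0 g fiber (running total 17.0 g).
Take 3 servings of chickpeas: uses 831 kcal, +18.0 g fiber (running total 35.0 g).
Take 0.2123 servings of pasta: uses 45 kcal, +0.6 g fiber (running total 35.6 g).
Greedy by best ratio exhausts the calories allowance optimally: 35.6 g.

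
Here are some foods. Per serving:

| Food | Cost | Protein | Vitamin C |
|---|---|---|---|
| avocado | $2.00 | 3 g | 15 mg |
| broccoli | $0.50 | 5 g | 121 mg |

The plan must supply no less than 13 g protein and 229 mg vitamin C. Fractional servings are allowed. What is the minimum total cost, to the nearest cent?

Two binding constraints pin down two serving amounts, so the optimal mix uses at most two foods. The candidates are each food alone (scaled to the tighter of protein/vitamin C) and each pair with both constraints tight.
avocado only: max(13/3, 229/15) = 15.27 servings → $30.53.
broccoli only: max(13/5, 229/121) = 2.6 servings → $1.30.
avocado + broccoli with both tight: 1.486 servings and 1.708 servings → $3.83.
The minimum over all feasible corners is $1.30.

$1.30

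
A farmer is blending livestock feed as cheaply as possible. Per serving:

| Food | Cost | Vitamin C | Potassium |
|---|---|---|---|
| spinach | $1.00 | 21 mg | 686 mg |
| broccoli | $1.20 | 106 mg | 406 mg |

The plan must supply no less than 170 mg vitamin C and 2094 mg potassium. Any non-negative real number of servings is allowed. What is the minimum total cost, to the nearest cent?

A basic optimal solution has at most two foods positive. Try each food alone and each pair with both targets met exactly.
spinach only: max(170/21, 2094/686) = 8.095 servings → $8.10.
broccoli only: max(170/106, 2094/406) = 5.158 servings → $6.19.
spinach + broccoli with both tight: 2.383 servings and 1.132 servings → $3.74.
So the least-cost plan costs $3.74.

$3.74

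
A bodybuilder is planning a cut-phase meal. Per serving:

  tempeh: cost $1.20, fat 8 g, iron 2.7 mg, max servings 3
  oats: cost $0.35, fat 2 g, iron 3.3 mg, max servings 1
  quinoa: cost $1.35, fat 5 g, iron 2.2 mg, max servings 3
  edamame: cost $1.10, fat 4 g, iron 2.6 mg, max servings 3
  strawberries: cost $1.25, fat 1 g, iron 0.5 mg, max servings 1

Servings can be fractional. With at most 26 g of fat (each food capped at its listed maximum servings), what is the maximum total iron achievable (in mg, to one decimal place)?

Iron per g fat: oats 1.65, edamame 0.65, strawberries 0.5, quinoa 0.44, tempeh 0.3375.
Take 1 serving of oats: uses 2 g fat, +3.3 mg iron (running total 3.3 mg).
Take 3 servings of edamame: uses 12 g fat, +7.8 mg iron (running total 11.1 mg).
Take 1 serving of strawberries: uses 1 g fat, +0.5 mg iron (running total 11.6 mg).
Take 2.2 servings of quinoa: uses 11 g fat, +4.8 mg iron (running total 16.4 mg).
Filling greedily by iron-per-g fat is optimal for one linear limit, giving 16.4 mg.

16.4 mg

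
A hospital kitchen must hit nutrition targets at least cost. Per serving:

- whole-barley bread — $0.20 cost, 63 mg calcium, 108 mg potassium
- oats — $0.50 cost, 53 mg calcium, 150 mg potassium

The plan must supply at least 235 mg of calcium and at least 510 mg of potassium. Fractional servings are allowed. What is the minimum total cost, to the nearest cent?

$0.94

With two linear requirements the optimum uses one or two foods; enumerate the corners.
whole-barley bread only: max(235/63, 510/108) = 4.722 servings → $0.94.
oats only: max(235/53, 510/150) = 4.434 servings → $2.22.
whole-barley bread + oats with both tight: 2.206 servings and 1.812 servings → $1.35.
Cheapest feasible corner: $0.94.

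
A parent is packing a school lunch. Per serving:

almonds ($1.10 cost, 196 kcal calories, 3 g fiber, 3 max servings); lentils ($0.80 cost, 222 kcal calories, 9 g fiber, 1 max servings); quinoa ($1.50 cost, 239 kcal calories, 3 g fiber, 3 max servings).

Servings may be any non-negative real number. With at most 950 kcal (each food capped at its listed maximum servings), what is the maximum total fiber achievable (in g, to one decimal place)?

Fiber per kcal: lentils 0.04054, almonds 0.01531, quinoa 0.01255.
Take 1 serving of lentils: uses 222 kcal, +9.0 g fiber (running total 9.0 g).
Take 3 servings of almonds: uses 588 kcal, +9.0 g fiber (running total 18.0 g).
Take 0.5858 servings of quinoa: uses 140 kcal, +1.8 g fiber (running total 19.8 g).
Filling greedily by fiber-per-kcal is optimal for one linear limit, giving 19.8 g.

19.8 g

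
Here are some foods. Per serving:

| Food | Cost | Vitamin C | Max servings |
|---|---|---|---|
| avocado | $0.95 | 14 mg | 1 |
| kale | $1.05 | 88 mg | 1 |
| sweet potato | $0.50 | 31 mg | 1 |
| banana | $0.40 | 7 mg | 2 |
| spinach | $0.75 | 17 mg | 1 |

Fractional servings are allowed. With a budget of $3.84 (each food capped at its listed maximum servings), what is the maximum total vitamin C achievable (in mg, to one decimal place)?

Vitamin C per dollar: kale 83.81, sweet potato 62, spinach 22.67, banana 17.5, avocado 14.74.
Take 1 serving of kale: spends $1.05, +88.0 mg vitamin C (running total 88.0 mg).
Take 1 serving of sweet potato: spends $0.50, +31.0 mg vitamin C (running total 119.0 mg).
Take 1 serving of spinach: spends $0.75, +17.0 mg vitamin C (running total 136.0 mg).
Take 2 servings of banana: spends $0.80, +14.0 mg vitamin C (running total 150.0 mg).
Take 0.7789 servings of avocado: spends $0.74, +10.9 mg vitamin C (running total 160.9 mg).
Filling greedily by vitamin C-per-dollar is optimal for one linear limit, giving 160.9 mg.

160.9 mg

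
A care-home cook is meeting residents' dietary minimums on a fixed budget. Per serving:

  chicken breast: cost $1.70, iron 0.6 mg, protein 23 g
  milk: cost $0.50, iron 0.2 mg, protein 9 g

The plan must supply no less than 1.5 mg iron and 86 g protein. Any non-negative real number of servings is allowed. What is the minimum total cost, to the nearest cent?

Compare the cost at each extreme point of the feasible region.
chicken breast only: max(1.5/0.6, 86/23) = 3.739 servings → $6.36.
milk only: max(1.5/0.2, 86/9) = 9.556 servings → $4.78.
chicken breast + milk: the both-tight solution has a negative serving — not a feasible corner.
The minimum over all feasible corners is $4.78.

$4.78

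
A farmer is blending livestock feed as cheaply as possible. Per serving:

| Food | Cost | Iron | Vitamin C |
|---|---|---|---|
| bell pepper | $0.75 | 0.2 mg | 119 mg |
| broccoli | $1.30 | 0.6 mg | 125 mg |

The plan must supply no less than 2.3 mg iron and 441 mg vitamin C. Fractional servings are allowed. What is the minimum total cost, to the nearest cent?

$4.98

A basic optimal solution has at most two foods positive. Try each food alone and each pair with both targets met exactly.
bell pepper only: max(2.3/0.2, 441/119) = 11.5 servings → $8.62.
broccoli only: max(2.3/0.6, 441/125) = 3.833 servings → $4.98.
bell pepper + broccoli with both targets exact would need a negative amount; discard.
The minimum over all feasible corners is $4.98.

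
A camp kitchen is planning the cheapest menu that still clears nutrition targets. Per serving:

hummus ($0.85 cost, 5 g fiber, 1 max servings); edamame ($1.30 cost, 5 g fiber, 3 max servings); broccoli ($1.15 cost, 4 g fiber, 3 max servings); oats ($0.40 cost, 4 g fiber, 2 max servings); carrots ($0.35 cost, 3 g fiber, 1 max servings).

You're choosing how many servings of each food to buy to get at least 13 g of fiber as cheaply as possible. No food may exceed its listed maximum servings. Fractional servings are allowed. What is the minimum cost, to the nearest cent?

Cost per g of fiber: oats $0.1000, carrots $0.1167, hummus $0.1700, edamame $0.2600, broccoli $0.2875.
Take 2 servings of oats: +8.0 g fiber for $0.80 (total $0.80, still need 5.0 g).
Take 1 serving of carrots: +3.0 g fiber for $0.35 (total $1.15, still need 2.0 g).
Take 0.4 servings of hummus: +2.0 g fiber for $0.34 (total $1.49, still need 0.0 g).
Greedy by cheapest-per-g is optimal for a single linear constraint, so the minimum cost is $1.49.

$1.49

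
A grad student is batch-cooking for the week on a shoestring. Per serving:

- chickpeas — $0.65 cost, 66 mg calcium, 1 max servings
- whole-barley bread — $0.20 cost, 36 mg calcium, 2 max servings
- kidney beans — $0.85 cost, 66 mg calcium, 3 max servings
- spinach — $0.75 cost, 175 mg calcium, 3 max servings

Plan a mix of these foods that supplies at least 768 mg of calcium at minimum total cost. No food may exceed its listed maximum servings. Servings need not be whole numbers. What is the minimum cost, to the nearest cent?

$4.65

Cost per mg of calcium: spinach $0.0043, whole-barley bread $0.0056, chickpeas $0.0098, kidney beans $0.0129.
Take 3 servings of spinach: +525.0 mg calcium for $2.25 (total $2.25, still need 243.0 mg).
Take 2 servings of whole-barley bread: +72.0 mg calcium for $0.40 (total $2.65, still need 171.0 mg).
Take 1 serving of chickpeas: +66.0 mg calcium for $0.65 (total $3.30, still need 105.0 mg).
Take 1.591 servings of kidney beans: +105.0 mg calcium for $1.35 (total $4.65, still need 0.0 mg).
Filling from the cheapest source first is optimal under one linear minimum: $4.65.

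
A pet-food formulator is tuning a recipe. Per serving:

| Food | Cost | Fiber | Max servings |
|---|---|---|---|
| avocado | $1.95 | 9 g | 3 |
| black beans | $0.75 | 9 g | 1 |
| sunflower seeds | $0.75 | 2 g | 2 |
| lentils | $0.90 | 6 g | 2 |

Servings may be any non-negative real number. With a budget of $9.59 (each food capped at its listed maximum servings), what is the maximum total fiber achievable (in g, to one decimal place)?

51.2 g

Fiber per dollar: black beans 12, lentils 6.667, avocado 4.615, sunflower seeds 2.667.
Take 1 serving of black beans: spends $0.75, +9.0 g fiber (running total 9.0 g).
Take 2 servings of lentils: spends $1.80, +12.0 g fiber (running total 21.0 g).
Take 3 servings of avocado: spends $5.85, +27.0 g fiber (running total 48.0 g).
Take 1.587 servings of sunflower seeds: spends $1.19, +3.2 g fiber (running total 51.2 g).
Greedy by best ratio exhausts the cost allowance optimally: 51.2 g.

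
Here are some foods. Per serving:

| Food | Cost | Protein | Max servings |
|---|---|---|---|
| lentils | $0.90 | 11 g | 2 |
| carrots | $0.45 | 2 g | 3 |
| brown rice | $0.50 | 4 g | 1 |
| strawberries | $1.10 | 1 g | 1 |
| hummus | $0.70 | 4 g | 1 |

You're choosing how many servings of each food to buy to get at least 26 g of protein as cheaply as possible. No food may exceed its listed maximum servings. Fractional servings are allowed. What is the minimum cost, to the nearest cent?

Cost per g of protein: lentils $0.0818, brown rice $0.1250, hummus $0.1750, carrots $0.2250, strawberries $1.1000.
Take 2 servings of lentils: +22.0 g protein for $1.80 (total $1.80, still need 4.0 g).
Take 1 serving of brown rice: +4.0 g protein for $0.50 (total $2.30, still need 0.0 g).
Filling from the cheapest source first is optimal under one linear minimum: $2.30.

$2.30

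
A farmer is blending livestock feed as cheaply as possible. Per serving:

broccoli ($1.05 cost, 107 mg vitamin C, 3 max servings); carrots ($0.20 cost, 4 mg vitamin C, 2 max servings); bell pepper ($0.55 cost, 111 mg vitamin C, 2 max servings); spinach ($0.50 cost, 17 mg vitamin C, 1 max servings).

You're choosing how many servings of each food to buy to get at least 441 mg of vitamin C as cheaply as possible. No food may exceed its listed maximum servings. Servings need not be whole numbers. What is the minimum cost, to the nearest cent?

$3.25

Cost per mg of vitamin C: bell pepper $0.0050, broccoli $0.0098, spinach $0.0294, carrots $0.0500.
Take 2 servings of bell pepper: +222.0 mg vitamin C for $1.10 (total $1.10, still need 219.0 mg).
Take 2.047 servings of broccoli: +219.0 mg vitamin C for $2.15 (total $3.25, still need 0.0 mg).
Filling from the cheapest source first is optimal under one linear minimum: $3.25.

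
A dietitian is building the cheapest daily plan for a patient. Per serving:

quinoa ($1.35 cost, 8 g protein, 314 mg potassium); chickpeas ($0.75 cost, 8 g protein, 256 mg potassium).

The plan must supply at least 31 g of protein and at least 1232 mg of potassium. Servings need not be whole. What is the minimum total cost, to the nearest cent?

With two linear requirements the optimum uses one or two foods; enumerate the corners.
quinoa only: max(31/8, 1232/314) = 3.924 servings → $5.30.
chickpeas only: max(31/8, 1232/256) = 4.812 servings → $3.61.
quinoa + chickpeas: the both-tight solution has a negative serving — not a feasible corner.
Cheapest feasible corner: $3.61.

$3.61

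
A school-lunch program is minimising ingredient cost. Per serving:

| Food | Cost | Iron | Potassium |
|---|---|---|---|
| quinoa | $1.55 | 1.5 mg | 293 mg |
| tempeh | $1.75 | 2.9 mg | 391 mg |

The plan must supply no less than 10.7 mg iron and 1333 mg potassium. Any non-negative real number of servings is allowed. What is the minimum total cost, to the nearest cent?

With two linear requirements the optimum uses one or two foods; enumerate the corners.
quinoa only: max(10.7/1.5, 1333/293) = 7.133 servings → $11.06.
tempeh only: max(10.7/2.9, 1333/391) = 3.69 servings → $6.46.
quinoa + tempeh: the both-tight solution has a negative serving — not a feasible corner.
Cheapest feasible corner: $6.46.

$6.46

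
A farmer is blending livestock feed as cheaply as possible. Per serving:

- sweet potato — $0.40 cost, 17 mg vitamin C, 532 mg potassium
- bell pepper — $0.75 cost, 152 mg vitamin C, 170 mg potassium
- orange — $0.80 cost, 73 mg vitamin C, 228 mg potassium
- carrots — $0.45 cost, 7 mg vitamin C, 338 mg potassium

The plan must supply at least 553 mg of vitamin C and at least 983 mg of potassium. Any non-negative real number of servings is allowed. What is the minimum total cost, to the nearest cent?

$2.95

Check every corner: each single food scaled to meet both minima, and each pair solved so both constraints bind.
sweet potato only: max(553/17, 983/532) = 32.53 servings → $13.01.
bell pepper only: max(553/152, 983/170) = 5.782 servings → $4.34.
orange only: max(553/73, 983/228) = 7.575 servings → $6.06.
carrots only: max(553/7, 983/338) = 79 servings → $35.55.
sweet potato + bell pepper with both tight: 0.7106 servings and 3.559 servings → $2.95.
sweet potato + orange: intersection lies outside the first quadrant.
sweet potato + carrots: the both-tight solution has a negative serving — not a feasible corner.
bell pepper + orange with both tight: 2.442 servings and 2.491 servings → $3.82.
bell pepper + carrots with both tight: 3.587 servings and 1.104 servings → $3.19.
orange + carrots: the both-tight solution has a negative serving — not a feasible corner.
The minimum over all feasible corners is $2.95.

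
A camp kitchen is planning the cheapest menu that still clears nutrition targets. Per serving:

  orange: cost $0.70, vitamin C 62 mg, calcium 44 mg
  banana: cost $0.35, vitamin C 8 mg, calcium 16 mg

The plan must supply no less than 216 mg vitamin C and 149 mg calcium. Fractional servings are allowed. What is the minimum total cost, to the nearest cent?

$2.44

An LP optimum is at a vertex; with two nutrient constraints at most two foods are used. Check each candidate.
orange only: max(216/62, 149/44) = 3.484 servings → $2.44.
banana only: max(216/8, 149/16) = 27 servings → $9.45.
orange + banana with both targets exact would need a negative amount; discard.
Cheapest feasible corner: $2.44.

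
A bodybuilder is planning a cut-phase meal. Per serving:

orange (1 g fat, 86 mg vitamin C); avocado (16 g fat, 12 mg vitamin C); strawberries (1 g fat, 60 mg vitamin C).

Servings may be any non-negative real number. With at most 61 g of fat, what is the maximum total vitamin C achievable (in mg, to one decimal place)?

Vitamin C per g fat: orange 86, strawberries 60, avocado 0.75.
With no serving limits, spend the whole fat allowance on orange: 61 g / 1 g × 86 mg = 5246.0 mg.

5246.0 mg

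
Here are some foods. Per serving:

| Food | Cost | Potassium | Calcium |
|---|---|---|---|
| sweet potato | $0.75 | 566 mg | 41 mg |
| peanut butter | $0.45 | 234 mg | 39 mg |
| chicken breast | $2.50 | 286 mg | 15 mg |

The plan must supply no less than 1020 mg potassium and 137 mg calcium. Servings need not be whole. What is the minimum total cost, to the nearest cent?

$1.75

An LP optimum is at a vertex; with two nutrient constraints at most two foods are used. Check each candidate.
sweet potato only: max(1020/566, 137/41) = 3.341 servings → $2.51.
peanut butter only: max(1020/234, 137/39) = 4.359 servings → $1.96.
chicken breast only: max(1020/286, 137/15) = 9.133 servings → $22.83.
sweet potato + peanut butter with both tight: 0.6188 servings and 2.862 servings → $1.75.
sweet potato + chicken breast with both targets exact would need a negative amount; discard.
peanut butter + chicken breast with both tight: 3.124 servings and 1.01 servings → $3.93.
Cheapest feasible corner: $1.75.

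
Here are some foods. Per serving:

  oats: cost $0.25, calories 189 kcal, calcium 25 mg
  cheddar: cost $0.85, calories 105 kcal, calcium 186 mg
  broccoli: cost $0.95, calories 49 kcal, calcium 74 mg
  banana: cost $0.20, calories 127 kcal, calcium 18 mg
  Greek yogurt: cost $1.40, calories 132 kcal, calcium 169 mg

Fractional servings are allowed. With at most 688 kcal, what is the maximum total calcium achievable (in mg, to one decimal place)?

Calcium per kcal: cheddar 1.771, broccoli 1.51, Greek yogurt 1.28, banana 0.1417, oats 0.1323.
With no serving limits, spend the whole calories allowance on cheddar: 688 kcal / 105 kcal × 186 mg = 1218.7 mg.

1218.7 mg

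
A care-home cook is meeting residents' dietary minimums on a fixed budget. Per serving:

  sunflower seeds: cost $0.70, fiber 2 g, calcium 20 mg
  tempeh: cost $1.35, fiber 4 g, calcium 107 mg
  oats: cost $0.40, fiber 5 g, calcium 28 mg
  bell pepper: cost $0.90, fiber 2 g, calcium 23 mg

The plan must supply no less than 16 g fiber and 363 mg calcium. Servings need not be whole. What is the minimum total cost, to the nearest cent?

$4.61

sunflower seeds only: max(16/2, 363/20) = 18.15 servings → $12.71.
tempeh only: max(16/4, 363/107) = 4 servings → $5.40.
oats only: max(16/5, 363/28) = 12.96 servings → $5.19.
bell pepper only: max(16/2, 363/23) = 15.78 servings → $14.20.
sunflower seeds + tempeh with both tight: 1.94 servings and 3.03 servings → $5.45.
sunflower seeds + oats: the both-tight solution has a negative serving — not a feasible corner.
sunflower seeds + bell pepper with both targets exact would need a negative amount; discard.
tempeh + oats with both tight: 3.232 servings and 0.6147 servings → $4.61.
tempeh + bell pepper with both tight: 2.934 servings and 2.131 servings → $5.88.
oats + bell pepper with both targets exact would need a negative amount; discard.
Cheapest feasible corner: $4.61.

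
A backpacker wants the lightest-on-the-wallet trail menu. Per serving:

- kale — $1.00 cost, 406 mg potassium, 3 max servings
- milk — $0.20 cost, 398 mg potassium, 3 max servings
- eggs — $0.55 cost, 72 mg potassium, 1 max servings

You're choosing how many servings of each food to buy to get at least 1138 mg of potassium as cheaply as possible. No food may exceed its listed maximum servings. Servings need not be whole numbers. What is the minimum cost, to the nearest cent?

$0.57

Cost per mg of potassium: milk $0.0005, kale $0.0025, eggs $0.0076.
Take 2.859 servings of milk: +1138.0 mg potassium for $0.57 (total $0.57, still need 0.0 mg).
Filling from the cheapest source first is optimal under one linear minimum: $0.57.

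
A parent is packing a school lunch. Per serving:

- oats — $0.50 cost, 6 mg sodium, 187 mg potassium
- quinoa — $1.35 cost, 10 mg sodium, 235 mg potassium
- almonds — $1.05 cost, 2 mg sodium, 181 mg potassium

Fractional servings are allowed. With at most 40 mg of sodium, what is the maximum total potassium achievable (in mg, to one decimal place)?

3620.0 mg

Potassium per mg sodium: almonds 90.5, oats 31.17, quinoa 23.5.
With no serving limits, spend the whole sodium allowance on almonds: 40 mg / 2 mg × 181 mg = 3620.0 mg.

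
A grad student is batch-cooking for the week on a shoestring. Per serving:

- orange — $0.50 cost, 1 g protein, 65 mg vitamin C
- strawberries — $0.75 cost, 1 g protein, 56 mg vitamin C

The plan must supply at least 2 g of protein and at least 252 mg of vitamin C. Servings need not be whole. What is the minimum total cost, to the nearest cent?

Minimising a linear cost over {protein ≥ 2, vitamin C ≥ 252, servings ≥ 0} — the optimum is at a vertex, using one or two foods.
orange only: max(2/1, 252/65) = 3.877 servings → $1.94.
strawberries only: max(2/1, 252/56) = 4.5 servings → $3.38.
orange + strawberries: intersection lies outside the first quadrant.
Cheapest feasible corner: $1.94.

$1.94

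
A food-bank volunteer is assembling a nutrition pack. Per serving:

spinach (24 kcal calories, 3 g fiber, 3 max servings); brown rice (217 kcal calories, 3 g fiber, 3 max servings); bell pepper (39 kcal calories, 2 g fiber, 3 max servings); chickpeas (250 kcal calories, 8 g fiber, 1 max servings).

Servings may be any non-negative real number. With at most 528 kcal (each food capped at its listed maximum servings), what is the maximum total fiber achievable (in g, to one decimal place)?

Fiber per kcal: spinach 0.125, bell pepper 0.05128, chickpeas 0.032, brown rice 0.01382.
Take 3 servings of spinach: uses 72 kcal, +9.0 g fiber (running total 9.0 g).
Take 3 servings of bell pepper: uses 117 kcal, +6.0 g fiber (running total 15.0 g).
Take 1 serving of chickpeas: uses 250 kcal, +8.0 g fiber (running total 23.0 g).
Take 0.4101 servings of brown rice: uses 89 kcal, +1.2 g fiber (running total 24.2 g).
Greedy by best ratio exhausts the calories allowance optimally: 24.2 g.

24.2 g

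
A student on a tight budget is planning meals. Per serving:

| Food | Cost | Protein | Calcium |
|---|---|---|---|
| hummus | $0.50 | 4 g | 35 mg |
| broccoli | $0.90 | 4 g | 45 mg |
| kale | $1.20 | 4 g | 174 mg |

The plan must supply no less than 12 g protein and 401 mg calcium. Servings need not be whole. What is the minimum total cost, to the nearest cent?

Two binding constraints pin down two serving amounts, so the optimal mix uses at most two foods. The candidates are each food alone (scaled to the tighter of protein/calcium) and each pair with both constraints tight.
hummus only: max(12/4, 401/35) = 11.46 servings → $5.73.
broccoli only: max(12/4, 401/45) = 8.911 servings → $8.02.
kale only: max(12/4, 401/174) = 3 servings → $3.60.
hummus + broccoli: intersection lies outside the first quadrant.
hummus + kale with both tight: 0.8705 servings and 2.129 servings → $2.99.
broccoli + kale with both tight: 0.938 servings and 2.062 servings → $3.32.
Cheapest feasible corner: $2.99.

$2.99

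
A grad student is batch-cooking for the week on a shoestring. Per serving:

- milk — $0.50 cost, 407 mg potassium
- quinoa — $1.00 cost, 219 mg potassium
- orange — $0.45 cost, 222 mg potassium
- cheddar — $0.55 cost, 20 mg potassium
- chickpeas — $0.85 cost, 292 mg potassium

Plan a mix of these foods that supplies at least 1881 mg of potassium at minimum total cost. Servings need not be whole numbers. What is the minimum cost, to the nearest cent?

$2.31

Cost per mg of potassium: milk $0.0012, orange $0.0020, chickpeas $0.0029, quinoa $0.0046, cheddar $0.0275.
With no serving limits, use only milk: 1881 mg / 407 mg = 4.622 servings × $0.50 = $2.31.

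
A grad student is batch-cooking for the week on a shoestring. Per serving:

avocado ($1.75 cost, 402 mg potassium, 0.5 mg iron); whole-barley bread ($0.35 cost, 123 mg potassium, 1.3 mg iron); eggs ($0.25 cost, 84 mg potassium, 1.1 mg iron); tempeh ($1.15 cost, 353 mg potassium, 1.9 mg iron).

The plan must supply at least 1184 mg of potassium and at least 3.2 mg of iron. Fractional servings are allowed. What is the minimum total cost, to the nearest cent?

$3.37

The cheapest plan sits at a corner of the feasible region — with two constraints it uses at most two foods.
avocado only: max(1184/402, 3.2/0.5) = 6.4 servings → $11.20.
whole-barley bread only: max(1184/123, 3.2/1.3) = 9.626 servings → $3.37.
eggs only: max(1184/84, 3.2/1.1) = 14.1 servings → $3.52.
tempeh only: max(1184/353, 3.2/1.9) = 3.354 servings → $3.86.
avocado + whole-barley bread with both tight: 2.484 servings and 1.506 servings → $4.87.
avocado + eggs with both tight: 2.583 servings and 1.735 servings → $4.95.
avocado + tempeh with both tight: 1.907 servings and 1.182 servings → $4.70.
whole-barley bread + eggs: the both-tight solution has a negative serving — not a feasible corner.
whole-barley bread + tempeh: intersection lies outside the first quadrant.
eggs + tempeh: intersection lies outside the first quadrant.
The minimum over all feasible corners is $3.37.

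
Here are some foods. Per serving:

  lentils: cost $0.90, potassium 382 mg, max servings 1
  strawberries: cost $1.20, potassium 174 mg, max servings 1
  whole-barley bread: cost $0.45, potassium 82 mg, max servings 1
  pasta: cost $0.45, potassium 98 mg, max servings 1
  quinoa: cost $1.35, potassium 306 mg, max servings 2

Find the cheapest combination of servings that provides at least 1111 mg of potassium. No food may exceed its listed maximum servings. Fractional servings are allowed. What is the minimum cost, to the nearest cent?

Cost per mg of potassium: lentils $0.0024, quinoa $0.0044, pasta $0.0046, whole-barley bread $0.0055, strawberries $0.0069.
Take 1 serving of lentils: +382.0 mg potassium for $0.90 (total $0.90, still need 729.0 mg).
Take 2 servings of quinoa: +612.0 mg potassium for $2.70 (total $3.60, still need 117.0 mg).
Take 1 serving of pasta: +98.0 mg potassium for $0.45 (total $4.05, still need 19.0 mg).
Take 0.2317 servings of whole-barley bread: +19.0 mg potassium for $0.10 (total $4.15, still need 0.0 mg).
Filling from the cheapest source first is optimal under one linear minimum: $4.15.

$4.15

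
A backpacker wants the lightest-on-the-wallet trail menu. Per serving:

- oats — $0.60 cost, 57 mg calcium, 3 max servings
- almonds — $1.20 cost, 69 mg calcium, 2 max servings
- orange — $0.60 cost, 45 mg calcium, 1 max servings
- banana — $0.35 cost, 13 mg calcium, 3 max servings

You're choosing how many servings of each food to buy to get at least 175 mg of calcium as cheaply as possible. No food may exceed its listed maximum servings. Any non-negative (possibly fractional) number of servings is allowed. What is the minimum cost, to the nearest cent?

Cost per mg of calcium: oats $0.0105, orange $0.0133, almonds $0.0174, banana $0.0269.
Take 3 servings of oats: +171.0 mg calcium for $1.80 (total $1.80, still need 4.0 mg).
Take 0.08889 servings of orange: +4.0 mg calcium for $0.05 (total $1.85, still need 0.0 mg).
Greedy by cheapest-per-mg is optimal for a single linear constraint, so the minimum cost is $1.85.

$1.85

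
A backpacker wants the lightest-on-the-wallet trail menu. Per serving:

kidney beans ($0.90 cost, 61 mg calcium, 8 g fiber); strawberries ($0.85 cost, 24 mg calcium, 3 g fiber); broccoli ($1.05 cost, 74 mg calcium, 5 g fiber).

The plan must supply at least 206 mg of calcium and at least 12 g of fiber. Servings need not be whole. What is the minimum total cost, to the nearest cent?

Compare the cost at each extreme point of the feasible region.
kidney beans only: max(206/61, 12/8) = 3.377 servings → $3.04.
strawberries only: max(206/24, 12/3) = 8.583 servings → $7.30.
broccoli only: max(206/74, 12/5) = 2.784 servings → $2.92.
kidney beans + strawberries: the both-tight solution has a negative serving — not a feasible corner.
kidney beans + broccoli: the both-tight solution has a negative serving — not a feasible corner.
strawberries + broccoli with both targets exact would need a negative amount; discard.
So the least-cost plan costs $2.92.

$2.92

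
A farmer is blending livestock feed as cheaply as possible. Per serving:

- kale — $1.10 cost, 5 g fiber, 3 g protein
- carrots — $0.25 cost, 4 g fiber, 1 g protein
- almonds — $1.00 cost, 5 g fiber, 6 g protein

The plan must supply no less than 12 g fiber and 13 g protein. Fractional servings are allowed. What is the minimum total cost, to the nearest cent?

$2.20

Two binding constraints pin down two serving amounts, so the optimal mix uses at most two foods. The candidates are each food alone (scaled to the tighter of fiber/protein) and each pair with both constraints tight.
kale only: max(12/5, 13/3) = 4.333 servings → $4.77.
carrots only: max(12/4, 13/1) = 13 servings → $3.25.
almonds only: max(12/5, 13/6) = 2.4 servings → $2.40.
kale + carrots: the both-tight solution has a negative serving — not a feasible corner.
kale + almonds with both tight: 0.4667 servings and 1.933 servings → $2.45.
carrots + almonds with both tight: 0.3684 servings and 2.105 servings → $2.20.
The minimum over all feasible corners is $2.20.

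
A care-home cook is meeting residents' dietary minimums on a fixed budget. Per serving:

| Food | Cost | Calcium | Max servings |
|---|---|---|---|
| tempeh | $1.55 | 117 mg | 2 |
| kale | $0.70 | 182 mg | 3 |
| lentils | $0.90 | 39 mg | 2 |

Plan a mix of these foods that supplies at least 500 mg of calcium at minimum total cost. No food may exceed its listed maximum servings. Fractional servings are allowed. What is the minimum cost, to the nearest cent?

Cost per mg of calcium: kale $0.0038, tempeh $0.0132, lentils $0.0231.
Take 2.747 servings of kale: +500.0 mg calcium for $1.92 (total $1.92, still need 0.0 mg).
Greedy by cheapest-per-mg is optimal for a single linear constraint, so the minimum cost is $1.92.

$1.92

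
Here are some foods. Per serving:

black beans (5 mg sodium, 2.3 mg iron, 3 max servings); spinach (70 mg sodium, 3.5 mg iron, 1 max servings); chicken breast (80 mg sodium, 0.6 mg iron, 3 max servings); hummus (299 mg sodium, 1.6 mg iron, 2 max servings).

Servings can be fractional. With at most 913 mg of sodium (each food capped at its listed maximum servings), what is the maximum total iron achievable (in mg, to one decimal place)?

Iron per mg sodium: black beans 0.46, spinach 0.05, chicken breast 0.0075, hummus 0.005351.
Take 3 servings of black beans: uses 15 mg sodium, +6.9 mg iron (running total 6.9 mg).
Take 1 serving of spinach: uses 70 mg sodium, +3.5 mg iron (running total 10.4 mg).
Take 3 servings of chicken breast: uses 240 mg sodium, +1.8 mg iron (running total 12.2 mg).
Take 1.967 servings of hummus: uses 588 mg sodium, +3.1 mg iron (running total 15.3 mg).
Filling greedily by iron-per-mg sodium is optimal for one linear limit, giving 15.3 mg.

15.3 mg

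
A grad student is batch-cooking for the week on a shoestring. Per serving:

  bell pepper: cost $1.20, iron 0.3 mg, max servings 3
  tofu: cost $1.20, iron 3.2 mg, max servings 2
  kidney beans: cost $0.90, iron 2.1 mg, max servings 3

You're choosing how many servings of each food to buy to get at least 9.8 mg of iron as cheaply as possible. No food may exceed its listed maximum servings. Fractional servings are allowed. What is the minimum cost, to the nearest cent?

$3.86

Cost per mg of iron: tofu $0.3750, kidney beans $0.4286, bell pepper $4.0000.
Take 2 servings of tofu: +6.4 mg iron for $2.40 (total $2.40, still need 3.4 mg).
Take 1.619 servings of kidney beans: +3.4 mg iron for $1.46 (total $3.86, still need 0.0 mg).
Greedy by cheapest-per-mg is optimal for a single linear constraint, so the minimum cost is $3.86.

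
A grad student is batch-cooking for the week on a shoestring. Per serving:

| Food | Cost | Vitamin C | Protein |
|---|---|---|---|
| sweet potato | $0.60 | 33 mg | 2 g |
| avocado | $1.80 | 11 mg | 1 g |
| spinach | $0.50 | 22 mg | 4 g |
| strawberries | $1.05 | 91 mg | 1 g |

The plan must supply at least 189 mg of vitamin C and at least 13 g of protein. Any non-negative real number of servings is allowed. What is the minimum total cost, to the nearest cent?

$2.90

Check every corner: each single food scaled to meet both minima, and each pair solved so both constraints bind.
sweet potato only: max(189/33, 13/2) = 6.5 servings → $3.90.
avocado only: max(189/11, 13/1) = 17.18 servings → $30.93.
spinach only: max(189/22, 13/4) = 8.591 servings → $4.30.
strawberries only: max(189/91, 13/1) = 13 servings → $13.65.
sweet potato + avocado with both tight: 4.182 servings and 4.636 servings → $10.85.
sweet potato + spinach with both tight: 5.341 servings and 0.5795 servings → $3.49.
sweet potato + strawberries: the both-tight solution has a negative serving — not a feasible corner.
avocado + spinach: intersection lies outside the first quadrant.
avocado + strawberries with both tight: 12.43 servings and 0.575 servings → $22.97.
spinach + strawberries with both tight: 2.906 servings and 1.374 servings → $2.90.
Cheapest feasible corner: $2.90.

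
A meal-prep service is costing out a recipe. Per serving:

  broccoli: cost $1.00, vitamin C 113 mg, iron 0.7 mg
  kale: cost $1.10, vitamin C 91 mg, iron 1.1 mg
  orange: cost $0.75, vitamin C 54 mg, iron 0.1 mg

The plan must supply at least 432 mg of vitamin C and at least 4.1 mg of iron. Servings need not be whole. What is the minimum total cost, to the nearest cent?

$4.61

An LP optimum is at a vertex; with two nutrient constraints at most two foods are used. Check each candidate.
broccoli only: max(432/113, 4.1/0.7) = 5.857 servings → $5.86.
kale only: max(432/91, 4.1/1.1) = 4.747 servings → $5.22.
orange only: max(432/54, 4.1/0.1) = 41 servings → $30.75.
broccoli + kale with both tight: 1.685 servings and 2.655 servings → $4.61.
broccoli + orange with both targets exact would need a negative amount; discard.
kale + orange with both tight: 3.543 servings and 2.03 servings → $5.42.
So the least-cost plan costs $4.61.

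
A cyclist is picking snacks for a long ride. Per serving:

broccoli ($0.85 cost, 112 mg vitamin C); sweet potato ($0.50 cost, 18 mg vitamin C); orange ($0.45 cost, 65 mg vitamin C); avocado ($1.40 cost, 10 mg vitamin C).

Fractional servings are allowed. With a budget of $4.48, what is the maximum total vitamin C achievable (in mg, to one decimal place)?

647.1 mg

Vitamin C per dollar: orange 144.4, broccoli 131.8, sweet potato 36, avocado 7.143.
With no serving limits, spend the whole cost allowance on orange: $4.48 / $0.45 × 65 mg = 647.1 mg.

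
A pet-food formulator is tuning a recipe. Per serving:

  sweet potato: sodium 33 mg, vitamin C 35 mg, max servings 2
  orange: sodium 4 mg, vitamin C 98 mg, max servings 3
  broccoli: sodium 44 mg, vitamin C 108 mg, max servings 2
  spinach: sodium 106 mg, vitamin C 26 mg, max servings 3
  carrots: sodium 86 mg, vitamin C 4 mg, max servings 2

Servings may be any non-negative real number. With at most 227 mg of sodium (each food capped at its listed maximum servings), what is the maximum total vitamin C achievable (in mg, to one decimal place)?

Vitamin C per mg sodium: orange 24.5, broccoli 2.455, sweet potato 1.061, spinach 0.2453, carrots 0.04651.
Take 3 servings of orange: uses 12 mg sodium, +294.0 mg vitamin C (running total 294.0 mg).
Take 2 servings of broccoli: uses 88 mg sodium, +216.0 mg vitamin C (running total 510.0 mg).
Take 2 servings of sweet potato: uses 66 mg sodium, +70.0 mg vitamin C (running total 580.0 mg).
Take 0.5755 servings of spinach: uses 61 mg sodium, +15.0 mg vitamin C (running total 595.0 mg).
Filling greedily by vitamin C-per-mg sodium is optimal for one linear limit, giving 595.0 mg.

595.0 mg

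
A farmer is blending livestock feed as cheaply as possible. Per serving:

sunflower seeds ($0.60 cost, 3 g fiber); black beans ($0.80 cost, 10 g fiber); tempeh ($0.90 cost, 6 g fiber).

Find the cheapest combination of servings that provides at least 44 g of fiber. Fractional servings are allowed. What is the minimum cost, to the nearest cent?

$3.52

Cost per g of fiber: black beans $0.0800, tempeh $0.1500, sunflower seeds $0.2000.
With no serving limits, use only black beans: 44 g / 10 g = 4.4 servings × $0.80 = $3.52.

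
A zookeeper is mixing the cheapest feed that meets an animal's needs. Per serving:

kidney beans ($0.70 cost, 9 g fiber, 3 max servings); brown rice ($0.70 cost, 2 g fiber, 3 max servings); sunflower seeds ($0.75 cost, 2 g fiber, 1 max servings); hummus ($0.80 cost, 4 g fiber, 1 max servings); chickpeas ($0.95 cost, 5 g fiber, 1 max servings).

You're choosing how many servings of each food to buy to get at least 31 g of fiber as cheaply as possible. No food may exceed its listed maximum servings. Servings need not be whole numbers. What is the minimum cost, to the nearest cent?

Cost per g of fiber: kidney beans $0.0778, chickpeas $0.1900, hummus $0.2000, brown rice $0.3500, sunflower seeds $0.3750.
Take 3 servings of kidney beans: +27.0 g fiber for $2.10 (total $2.10, still need 4.0 g).
Take 0.8 servings of chickpeas: +4.0 g fiber for $0.76 (total $2.86, still need 0.0 g).
Filling from the cheapest source first is optimal under one linear minimum: $2.86.

$2.86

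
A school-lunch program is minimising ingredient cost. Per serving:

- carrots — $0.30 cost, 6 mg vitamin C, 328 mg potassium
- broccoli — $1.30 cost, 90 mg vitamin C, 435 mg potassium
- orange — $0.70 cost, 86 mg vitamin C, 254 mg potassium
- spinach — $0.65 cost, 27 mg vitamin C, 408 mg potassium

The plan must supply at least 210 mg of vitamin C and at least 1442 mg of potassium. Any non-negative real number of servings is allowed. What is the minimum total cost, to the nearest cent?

The cheapest plan sits at a corner of the feasible region — with two constraints it uses at most two foods.
carrots only: max(210/6, 1442/328) = 35 servings → $10.50.
broccoli only: max(210/90, 1442/435) = 3.315 servings → $4.31.
orange only: max(210/86, 1442/254) = 5.677 servings → $3.97.
spinach only: max(210/27, 1442/408) = 7.778 servings → $5.06.
carrots + broccoli with both tight: 1.428 servings and 2.238 servings → $3.34.
carrots + orange with both tight: 2.648 servings and 2.257 servings → $2.37.
carrots + spinach: intersection lies outside the first quadrant.
broccoli + orange: the both-tight solution has a negative serving — not a feasible corner.
broccoli + spinach with both tight: 1.872 servings and 1.539 servings → $3.43.
orange + spinach with both tight: 1.656 servings and 2.503 servings → $2.79.
Cheapest feasible corner: $2.37.

$2.37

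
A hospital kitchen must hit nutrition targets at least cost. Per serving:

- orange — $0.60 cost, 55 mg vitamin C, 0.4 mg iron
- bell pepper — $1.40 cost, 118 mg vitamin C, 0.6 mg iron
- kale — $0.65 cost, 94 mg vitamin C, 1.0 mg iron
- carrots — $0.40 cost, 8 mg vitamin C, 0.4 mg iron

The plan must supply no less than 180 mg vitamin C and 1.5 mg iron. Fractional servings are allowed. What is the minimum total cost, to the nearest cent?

$1.24

Minimising a linear cost over {vitamin C ≥ 180, iron ≥ 1.5, servings ≥ 0} — the optimum is at a vertex, using one or two foods.
orange only: max(180/55, 1.5/0.4) = 3.75 servings → $2.25.
bell pepper only: max(180/118, 1.5/0.6) = 2.5 servings → $3.50.
kale only: max(180/94, 1.5/1.0) = 1.915 servings → $1.24.
carrots only: max(180/8, 1.5/0.4) = 22.5 servings → $9.00.
orange + bell pepper: intersection lies outside the first quadrant.
orange + kale with both tight: 2.241 servings and 0.6034 servings → $1.74.
orange + carrots with both tight: 3.191 servings and 0.5585 servings → $2.14.
bell pepper + kale with both tight: 0.6331 servings and 1.12 servings → $1.61.
bell pepper + carrots with both tight: 1.415 servings and 1.627 servings → $2.63.
kale + carrots: intersection lies outside the first quadrant.
So the least-cost plan costs $1.24.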